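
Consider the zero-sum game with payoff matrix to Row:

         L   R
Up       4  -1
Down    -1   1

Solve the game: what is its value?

3/7

Row minima: Up → -1, Down → -1; maximin = -1.
Column maxima: L → 4, R → 1; minimax = 1.
-1 ≠ 1, so there is no saddle point; optimal play is mixed.
Let Row play Up with probability p. Expected payoff against L: 4p + (-1)(1−p) = 5p − 1; against R: (-1)p + 1(1−p) = −2p + 1.
Setting these equal: 5p − 1 = −2p + 1 ⇒ 7p = 2 ⇒ p = 2/7, and the value is (5)·(2/7) − 1 = 3/7.
For Column: with q = P(L), equating Up's and Down's payoffs gives 5q − 1 = −2q + 1 ⇒ q = 2/7.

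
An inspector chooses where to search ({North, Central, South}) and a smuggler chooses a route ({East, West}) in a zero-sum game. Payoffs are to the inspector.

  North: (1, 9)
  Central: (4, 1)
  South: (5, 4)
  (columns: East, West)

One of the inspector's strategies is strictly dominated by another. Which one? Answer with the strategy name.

Central

South gives a strictly higher payoff than Central against every column: 5 > 4, 4 > 1.
So Central is strictly dominated and the inspector never plays it.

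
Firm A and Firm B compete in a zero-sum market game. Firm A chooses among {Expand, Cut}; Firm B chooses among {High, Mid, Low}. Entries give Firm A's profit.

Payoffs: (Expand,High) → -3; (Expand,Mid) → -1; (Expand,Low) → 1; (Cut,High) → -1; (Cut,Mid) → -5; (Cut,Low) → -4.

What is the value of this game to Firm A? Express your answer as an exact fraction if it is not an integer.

-7/3

Row minima: Expand → -3, Cut → -5; maximin = -3.
Column maxima: High → -1, Mid → -1, Low → 1; minimax = -1.
-3 ≠ -1, so there is no saddle point; optimal play is mixed.
Low is strictly dominated by Mid (it gives Firm A strictly more in every row), so Firm B never plays it.
On the remaining 2×2 (Expand, Cut vs High, Mid):
Let Firm A play Expand with probability p. Expected payoff against High: (-3)p + (-1)(1−p) = −2p − 1; against Mid: (-1)p + (-5)(1−p) = 4p − 5.
Setting these equal: −2p − 1 = 4p − 5 ⇒ −6p = -4 ⇒ p = 2/3, and the value is (-2)·(2/3) − 1 = -7/3.
For Firm B: with q = P(High), equating Expand's and Cut's payoffs gives −2q − 1 = 4q − 5 ⇒ q = 2/3.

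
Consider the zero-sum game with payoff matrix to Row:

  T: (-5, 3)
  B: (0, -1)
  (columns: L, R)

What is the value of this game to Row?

Row minima: T → -5, B → -1; maximin = -1.
Column maxima: L → 0, R → 3; minimax = 0.
-1 ≠ 0, so there is no saddle point; optimal play is mixed.
Let Row play T with probability p. Expected payoff against L: (-5)p + 0(1−p) = −5p; against R: 3p + (-1)(1−p) = 4p − 1.
Setting these equal: −5p = 4p − 1 ⇒ −9p = -1 ⇒ p = 1/9, and the value is (-5)·(1/9) = -5/9.
For Column: with q = P(L), equating T's and B's payoffs gives −8q + 3 = q − 1 ⇒ q = 4/9.

-5/9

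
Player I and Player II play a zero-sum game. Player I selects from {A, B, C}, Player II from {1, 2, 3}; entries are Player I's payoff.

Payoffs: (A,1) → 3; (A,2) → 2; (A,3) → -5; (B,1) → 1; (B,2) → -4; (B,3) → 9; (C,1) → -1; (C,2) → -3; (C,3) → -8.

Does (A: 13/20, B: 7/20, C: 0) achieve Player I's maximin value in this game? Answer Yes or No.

Against 1 this mix gives (13/20)·3 + (7/20)·1 = 23/10.
Against 2 this mix gives (13/20)·2 + (7/20)·(-4) = -1/10.
Against 3 this mix gives (13/20)·(-5) + (7/20)·9 = -1/10.
All of Player II's active replies (2, 3) yield -1/10, and no column does worse for Player I. The mix makes Player II indifferent and guarantees -1/10, so it is optimal.

Yes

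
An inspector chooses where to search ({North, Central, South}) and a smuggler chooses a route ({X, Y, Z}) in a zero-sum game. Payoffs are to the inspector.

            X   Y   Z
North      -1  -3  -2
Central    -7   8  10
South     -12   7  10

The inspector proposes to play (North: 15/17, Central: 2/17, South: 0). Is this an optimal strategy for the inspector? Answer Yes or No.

Yes

Against X this mix gives (15/17)·(-1) + (2/17)·(-7) = -29/17.
Against Y this mix gives (15/17)·(-3) + (2/17)·8 = -29/17.
Against Z this mix gives (15/17)·(-2) + (2/17)·10 = -10/17.
All of the smuggler's active replies (X, Y) yield -29/17, and no column does worse for the inspector. The mix makes the smuggler indifferent and guarantees -29/17, so it is optimal.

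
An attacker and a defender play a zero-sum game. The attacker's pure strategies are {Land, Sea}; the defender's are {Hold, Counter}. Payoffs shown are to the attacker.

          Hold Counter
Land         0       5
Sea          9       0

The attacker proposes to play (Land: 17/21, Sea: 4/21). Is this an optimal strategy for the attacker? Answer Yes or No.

No

Against Hold this mix gives (17/21)·0 + (4/21)·9 = 12/7.
Against Counter this mix gives (17/21)·5 + (4/21)·0 = 85/21.
The defender will play Hold, holding the attacker to 12/7. Shifting weight toward the row that does better against Hold would raise this floor (the equalizing mix achieves 45/14 against both Hold and Counter), so the proposed strategy is not optimal.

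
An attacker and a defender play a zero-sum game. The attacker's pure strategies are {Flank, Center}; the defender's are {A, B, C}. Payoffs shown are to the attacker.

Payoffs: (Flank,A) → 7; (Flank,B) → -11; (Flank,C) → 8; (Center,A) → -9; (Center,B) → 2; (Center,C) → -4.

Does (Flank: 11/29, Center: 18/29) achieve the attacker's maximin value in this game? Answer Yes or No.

Against A this mix gives (11/29)·7 + (18/29)·(-9) = -85/29.
Against B this mix gives (11/29)·(-11) + (18/29)·2 = -85/29.
Against C this mix gives (11/29)·8 + (18/29)·(-4) = 16/29.
All of the defender's active replies (A, B) yield -85/29, and no column does worse for the attacker. The mix makes the defender indifferent and guarantees -85/29, so it is optimal.

Yes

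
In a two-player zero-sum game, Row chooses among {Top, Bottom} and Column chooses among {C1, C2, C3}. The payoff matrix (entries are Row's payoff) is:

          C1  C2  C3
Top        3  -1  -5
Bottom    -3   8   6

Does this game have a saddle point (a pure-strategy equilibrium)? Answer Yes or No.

No

Row minima: Top → -5, Bottom → -3; maximin = -3.
Column maxima: C1 → 3, C2 → 8, C3 → 6; minimax = 3.
-3 ≠ 3, so no pure-strategy equilibrium exists.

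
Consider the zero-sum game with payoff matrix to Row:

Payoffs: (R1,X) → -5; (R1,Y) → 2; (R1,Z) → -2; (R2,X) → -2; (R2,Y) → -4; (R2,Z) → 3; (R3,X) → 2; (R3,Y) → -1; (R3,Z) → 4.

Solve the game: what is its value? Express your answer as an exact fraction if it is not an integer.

-1/10

Row minima: R1 → -5, R2 → -4, R3 → -1; maximin = -1.
Column maxima: X → 2, Y → 2, Z → 4; minimax = 2.
-1 ≠ 2, so there is no saddle point; optimal play is mixed.
R2 is strictly dominated by R3, so Row never plays it.
Z is strictly dominated by X (it gives Row strictly more in every row), so Column never plays it.
On the remaining 2×2 (R1, R3 vs X, Y):
Let Row play R1 with probability p. Expected payoff against X: (-5)p + 2(1−p) = −7p + 2; against Y: 2p + (-1)(1−p) = 3p − 1.
Setting these equal: −7p + 2 = 3p − 1 ⇒ −10p = -3 ⇒ p = 3/10, and the value is (-7)·(3/10) + 2 = -1/10.
For Column: with q = P(X), equating R1's and R3's payoffs gives −7q + 2 = 3q − 1 ⇒ q = 3/10.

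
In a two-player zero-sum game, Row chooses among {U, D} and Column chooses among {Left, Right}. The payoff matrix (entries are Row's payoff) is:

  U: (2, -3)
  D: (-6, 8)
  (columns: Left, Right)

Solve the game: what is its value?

Row minima: U → -3, D → -6; maximin = -3.
Column maxima: Left → 2, Right → 8; minimax = 2.
-3 ≠ 2, so there is no saddle point; optimal play is mixed.
Let Row play U with probability p. Expected payoff against Left: 2p + (-6)(1−p) = 8p − 6; against Right: (-3)p + 8(1−p) = −11p + 8.
Setting these equal: 8p − 6 = −11p + 8 ⇒ 19p = 14 ⇒ p = 14/19, and the value is (8)·(14/19) − 6 = -2/19.
For Column: with q = P(Left), equating U's and D's payoffs gives 5q − 3 = −14q + 8 ⇒ q = 11/19.

-2/19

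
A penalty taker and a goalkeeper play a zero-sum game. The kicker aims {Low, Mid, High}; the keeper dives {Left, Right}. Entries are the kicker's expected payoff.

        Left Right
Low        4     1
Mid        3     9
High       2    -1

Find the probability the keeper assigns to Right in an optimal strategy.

Row minima: Low → 1, Mid → 3, High → -1; maximin = 3.
Column maxima: Left → 4, Right → 9; minimax = 4.
3 ≠ 4, so there is no saddle point; optimal play is mixed.
High is strictly dominated by Low, so the kicker never plays it.
On the remaining 2×2 (Low, Mid vs Left, Right):
Let the kicker play Low with probability p. Expected payoff against Left: 4p + 3(1−p) = p + 3; against Right: 1p + 9(1−p) = −8p + 9.
Setting these equal: p + 3 = −8p + 9 ⇒ 9p = 6 ⇒ p = 2/3, and the value is (1)·(2/3) + 3 = 11/3.
For the keeper: with q = P(Left), equating Low's and Mid's payoffs gives 3q + 1 = −6q + 9 ⇒ q = 8/9.

1/9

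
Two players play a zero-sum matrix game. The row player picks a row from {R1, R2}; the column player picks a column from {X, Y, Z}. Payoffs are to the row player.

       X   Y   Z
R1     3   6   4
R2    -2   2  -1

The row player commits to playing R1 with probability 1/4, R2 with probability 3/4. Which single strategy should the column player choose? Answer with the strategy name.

X

If the column player plays X, the row player's expected payoff is (1/4)·3 + (3/4)·(-2) = -3/4.
If the column player plays Y, the row player's expected payoff is (1/4)·6 + (3/4)·2 = 3.
If the column player plays Z, the row player's expected payoff is (1/4)·4 + (3/4)·(-1) = 1/4.
The column player minimizes the row player's payoff; the smallest is -3/4, so the best response is X.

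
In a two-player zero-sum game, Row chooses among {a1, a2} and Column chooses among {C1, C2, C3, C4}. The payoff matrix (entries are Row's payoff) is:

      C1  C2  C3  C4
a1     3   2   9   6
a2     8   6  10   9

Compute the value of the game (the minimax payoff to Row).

6

Row minima: a1 → 2, a2 → 6; maximin = 6.
Column maxima: C1 → 8, C2 → 6, C3 → 10, C4 → 9; minimax = 6.
Since maximin = minimax = 6, there is a saddle point and the value is 6.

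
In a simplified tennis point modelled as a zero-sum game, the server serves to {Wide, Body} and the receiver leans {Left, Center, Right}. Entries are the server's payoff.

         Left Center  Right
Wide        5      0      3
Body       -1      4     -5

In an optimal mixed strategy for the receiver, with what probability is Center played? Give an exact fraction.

2/3

Row minima: Wide → 0, Body → -5; maximin = 0.
Column maxima: Left → 5, Center → 4, Right → 3; minimax = 3.
0 ≠ 3, so there is no saddle point; optimal play is mixed.
Left is strictly dominated by Right (it gives the server strictly more in every row), so the receiver never plays it.
On the remaining 2×2 (Wide, Body vs Center, Right):
Let the server play Wide with probability p. Expected payoff against Center: 0p + 4(1−p) = −4p + 4; against Right: 3p + (-5)(1−p) = 8p − 5.
Setting these equal: −4p + 4 = 8p − 5 ⇒ −12p = -9 ⇒ p = 3/4, and the value is (-4)·(3/4) + 4 = 1.
For the receiver: with q = P(Center), equating Wide's and Body's payoffs gives −3q + 3 = 9q − 5 ⇒ q = 2/3.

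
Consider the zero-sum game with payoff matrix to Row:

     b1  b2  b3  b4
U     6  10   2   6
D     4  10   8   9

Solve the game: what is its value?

5

Row minima: U → 2, D → 4; maximin = 4.
Column maxima: b1 → 6, b2 → 10, b3 → 8, b4 → 9; minimax = 6.
4 ≠ 6, so there is no saddle point; optimal play is mixed.
b2 is strictly dominated by b1 (it gives Row strictly more in every row), so Column never plays it.
b4 is strictly dominated by b3 (it gives Row strictly more in every row), so Column never plays it.
On the remaining 2×2 (U, D vs b1, b3):
Let Row play U with probability p. Expected payoff against b1: 6p + 4(1−p) = 2p + 4; against b3: 2p + 8(1−p) = −6p + 8.
Setting these equal: 2p + 4 = −6p + 8 ⇒ 8p = 4 ⇒ p = 1/2, and the value is (2)·(1/2) + 4 = 5.
For Column: with q = P(b1), equating U's and D's payoffs gives 4q + 2 = −4q + 8 ⇒ q = 3/4.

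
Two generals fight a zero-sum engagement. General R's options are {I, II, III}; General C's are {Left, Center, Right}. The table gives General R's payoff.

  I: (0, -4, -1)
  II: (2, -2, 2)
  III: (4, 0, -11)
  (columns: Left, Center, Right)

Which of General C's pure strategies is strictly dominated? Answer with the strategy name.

Left

Center holds General R's payoff strictly below Left in every row: -4 < 0, -2 < 2, 0 < 4.
So Left is strictly dominated for General C.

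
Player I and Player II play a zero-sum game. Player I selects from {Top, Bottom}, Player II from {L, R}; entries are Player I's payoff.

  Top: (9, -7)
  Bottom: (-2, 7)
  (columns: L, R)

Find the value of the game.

Row minima: Top → -7, Bottom → -2; maximin = -2.
Column maxima: L → 9, R → 7; minimax = 7.
-2 ≠ 7, so there is no saddle point; optimal play is mixed.
Let Player I play Top with probability p. Expected payoff against L: 9p + (-2)(1−p) = 11p − 2; against R: (-7)p + 7(1−p) = −14p + 7.
Setting these equal: 11p − 2 = −14p + 7 ⇒ 25p = 9 ⇒ p = 9/25, and the value is (11)·(9/25) − 2 = 49/25.
For Player II: with q = P(L), equating Top's and Bottom's payoffs gives 16q − 7 = −9q + 7 ⇒ q = 14/25.

49/25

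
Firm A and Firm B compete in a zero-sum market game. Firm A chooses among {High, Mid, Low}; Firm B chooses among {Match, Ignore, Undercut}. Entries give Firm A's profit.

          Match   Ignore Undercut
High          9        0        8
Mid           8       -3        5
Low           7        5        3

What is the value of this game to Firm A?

Row minima: High → 0, Mid → -3, Low → 3; maximin = 3.
Column maxima: Match → 9, Ignore → 5, Undercut → 8; minimax = 5.
3 ≠ 5, so there is no saddle point; optimal play is mixed.
Mid is strictly dominated by High, so Firm A never plays it.
Match is strictly dominated by Ignore (it gives Firm A strictly more in every row), so Firm B never plays it.
On the remaining 2×2 (High, Low vs Ignore, Undercut):
Let Firm A play High with probability p. Expected payoff against Ignore: 0p + 5(1−p) = −5p + 5; against Undercut: 8p + 3(1−p) = 5p + 3.
Setting these equal: −5p + 5 = 5p + 3 ⇒ −10p = -2 ⇒ p = 1/5, and the value is (-5)·(1/5) + 5 = 4.
For Firm B: with q = P(Ignore), equating High's and Low's payoffs gives −8q + 8 = 2q + 3 ⇒ q = 1/2.

4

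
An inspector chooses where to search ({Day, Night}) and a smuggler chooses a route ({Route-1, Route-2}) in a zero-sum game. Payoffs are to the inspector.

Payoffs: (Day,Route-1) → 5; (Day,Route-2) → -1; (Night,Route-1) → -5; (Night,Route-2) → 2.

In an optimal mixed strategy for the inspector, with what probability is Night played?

Row minima: Day → -1, Night → -5; maximin = -1.
Column maxima: Route-1 → 5, Route-2 → 2; minimax = 2.
-1 ≠ 2, so there is no saddle point; optimal play is mixed.
Let the inspector play Day with probability p. Expected payoff against Route-1: 5p + (-5)(1−p) = 10p − 5; against Route-2: (-1)p + 2(1−p) = −3p + 2.
Setting these equal: 10p − 5 = −3p + 2 ⇒ 13p = 7 ⇒ p = 7/13, and the value is (10)·(7/13) − 5 = 5/13.
For the smuggler: with q = P(Route-1), equating Day's and Night's payoffs gives 6q − 1 = −7q + 2 ⇒ q = 3/13.

6/13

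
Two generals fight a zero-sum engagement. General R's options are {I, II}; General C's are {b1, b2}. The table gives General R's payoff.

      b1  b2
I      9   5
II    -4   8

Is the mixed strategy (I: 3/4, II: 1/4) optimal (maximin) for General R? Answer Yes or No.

Against b1 this mix gives (3/4)·9 + (1/4)·(-4) = 23/4.
Against b2 this mix gives (3/4)·5 + (1/4)·8 = 23/4.
All of General C's active replies (b1, b2) yield 23/4, and no column does worse for General R. The mix makes General C indifferent and guarantees 23/4, so it is optimal.

Yes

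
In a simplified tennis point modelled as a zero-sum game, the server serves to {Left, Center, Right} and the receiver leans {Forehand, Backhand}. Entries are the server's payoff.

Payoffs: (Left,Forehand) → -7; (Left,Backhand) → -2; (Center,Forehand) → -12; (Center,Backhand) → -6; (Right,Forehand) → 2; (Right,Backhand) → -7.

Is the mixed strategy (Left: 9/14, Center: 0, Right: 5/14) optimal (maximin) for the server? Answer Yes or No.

Yes

Against Forehand this mix gives (9/14)·(-7) + (5/14)·2 = -53/14.
Against Backhand this mix gives (9/14)·(-2) + (5/14)·(-7) = -53/14.
All of the receiver's active replies (Forehand, Backhand) yield -53/14, and no column does worse for the server. The mix makes the receiver indifferent and guarantees -53/14, so it is optimal.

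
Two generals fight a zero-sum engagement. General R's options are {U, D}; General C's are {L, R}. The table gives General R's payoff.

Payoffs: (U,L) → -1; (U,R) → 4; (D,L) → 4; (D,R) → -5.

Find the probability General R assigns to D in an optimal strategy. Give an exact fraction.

5/14

Row minima: U → -1, D → -5; maximin = -1.
Column maxima: L → 4, R → 4; minimax = 4.
-1 ≠ 4, so there is no saddle point; optimal play is mixed.
Let General R play U with probability p. Expected payoff against L: (-1)p + 4(1−p) = −5p + 4; against R: 4p + (-5)(1−p) = 9p − 5.
Setting these equal: −5p + 4 = 9p − 5 ⇒ −14p = -9 ⇒ p = 9/14, and the value is (-5)·(9/14) + 4 = 11/14.
For General C: with q = P(L), equating U's and D's payoffs gives −5q + 4 = 9q − 5 ⇒ q = 9/14.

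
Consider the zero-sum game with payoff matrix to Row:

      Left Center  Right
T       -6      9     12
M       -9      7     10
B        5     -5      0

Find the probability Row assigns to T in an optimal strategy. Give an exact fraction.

2/5

Row minima: T → -6, M → -9, B → -5; maximin = -5.
Column maxima: Left → 5, Center → 9, Right → 12; minimax = 5.
-5 ≠ 5, so there is no saddle point; optimal play is mixed.
M is strictly dominated by T, so Row never plays it.
Right is strictly dominated by Center (it gives Row strictly more in every row), so Column never plays it.
On the remaining 2×2 (T, B vs Left, Center):
Let Row play T with probability p. Expected payoff against Left: (-6)p + 5(1−p) = −11p + 5; against Center: 9p + (-5)(1−p) = 14p − 5.
Setting these equal: −11p + 5 = 14p − 5 ⇒ −25p = -10 ⇒ p = 2/5, and the value is (-11)·(2/5) + 5 = 3/5.
For Column: with q = P(Left), equating T's and B's payoffs gives −15q + 9 = 10q − 5 ⇒ q = 14/25.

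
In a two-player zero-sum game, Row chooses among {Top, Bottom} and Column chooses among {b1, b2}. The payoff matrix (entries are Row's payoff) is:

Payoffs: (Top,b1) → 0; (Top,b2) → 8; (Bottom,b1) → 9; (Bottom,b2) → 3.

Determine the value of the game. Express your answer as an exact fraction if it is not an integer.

36/7

Row minima: Top → 0, Bottom → 3; maximin = 3.
Column maxima: b1 → 9, b2 → 8; minimax = 8.
3 ≠ 8, so there is no saddle point; optimal play is mixed.
Let Row play Top with probability p. Expected payoff against b1: 0p + 9(1−p) = −9p + 9; against b2: 8p + 3(1−p) = 5p + 3.
Setting these equal: −9p + 9 = 5p + 3 ⇒ −14p = -6 ⇒ p = 3/7, and the value is (-9)·(3/7) + 9 = 36/7.
For Column: with q = P(b1), equating Top's and Bottom's payoffs gives −8q + 8 = 6q + 3 ⇒ q = 5/14.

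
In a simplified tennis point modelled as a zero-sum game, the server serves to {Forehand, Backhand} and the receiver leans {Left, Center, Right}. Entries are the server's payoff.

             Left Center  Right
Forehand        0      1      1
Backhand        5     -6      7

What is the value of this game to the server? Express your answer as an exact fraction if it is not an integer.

5/12

Row minima: Forehand → 0, Backhand → -6; maximin = 0.
Column maxima: Left → 5, Center → 1, Right → 7; minimax = 1.
0 ≠ 1, so there is no saddle point; optimal play is mixed.
Right is strictly dominated by Left (it gives the server strictly more in every row), so the receiver never plays it.
On the remaining 2×2 (Forehand, Backhand vs Left, Center):
Let the server play Forehand with probability p. Expected payoff against Left: 0p + 5(1−p) = −5p + 5; against Center: 1p + (-6)(1−p) = 7p − 6.
Setting these equal: −5p + 5 = 7p − 6 ⇒ −12p = -11 ⇒ p = 11/12, and the value is (-5)·(11/12) + 5 = 5/12.
For the receiver: with q = P(Left), equating Forehand's and Backhand's payoffs gives −q + 1 = 11q − 6 ⇒ q = 7/12.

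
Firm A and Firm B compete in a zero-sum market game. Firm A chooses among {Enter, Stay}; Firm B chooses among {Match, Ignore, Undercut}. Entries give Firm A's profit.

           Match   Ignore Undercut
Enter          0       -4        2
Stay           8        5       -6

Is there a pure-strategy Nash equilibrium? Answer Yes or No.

Row minima: Enter → -4, Stay → -6; maximin = -4.
Column maxima: Match → 8, Ignore → 5, Undercut → 2; minimax = 2.
-4 ≠ 2, so no pure-strategy equilibrium exists.

No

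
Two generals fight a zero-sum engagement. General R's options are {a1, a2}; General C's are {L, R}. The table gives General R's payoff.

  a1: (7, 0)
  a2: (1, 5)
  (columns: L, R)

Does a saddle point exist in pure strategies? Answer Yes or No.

No

Row minima: a1 → 0, a2 → 1; maximin = 1.
Column maxima: L → 7, R → 5; minimax = 5.
1 ≠ 5, so no pure-strategy equilibrium exists.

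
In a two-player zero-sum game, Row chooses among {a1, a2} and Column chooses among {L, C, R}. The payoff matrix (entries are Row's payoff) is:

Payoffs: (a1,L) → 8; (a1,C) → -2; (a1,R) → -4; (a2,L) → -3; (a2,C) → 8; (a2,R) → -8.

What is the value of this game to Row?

-4

Row minima: a1 → -4, a2 → -8; maximin = -4.
Column maxima: L → 8, C → 8, R → -4; minimax = -4.
Since maximin = minimax = -4, there is a saddle point and the value is -4.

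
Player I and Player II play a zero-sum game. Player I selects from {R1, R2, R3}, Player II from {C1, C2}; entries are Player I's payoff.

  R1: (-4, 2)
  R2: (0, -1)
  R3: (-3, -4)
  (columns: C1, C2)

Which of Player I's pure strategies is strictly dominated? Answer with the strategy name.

R3

R2 gives a strictly higher payoff than R3 against every column: 0 > -3, -1 > -4.
So R3 is strictly dominated and Player I never plays it.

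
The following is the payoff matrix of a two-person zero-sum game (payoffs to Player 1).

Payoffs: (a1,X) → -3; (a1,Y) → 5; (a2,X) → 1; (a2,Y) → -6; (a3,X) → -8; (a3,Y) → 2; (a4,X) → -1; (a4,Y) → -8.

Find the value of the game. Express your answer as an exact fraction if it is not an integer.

-13/15

Row minima: a1 → -3, a2 → -6, a3 → -8, a4 → -8; maximin = -3.
Column maxima: X → 1, Y → 5; minimax = 1.
-3 ≠ 1, so there is no saddle point; optimal play is mixed.
a3 is strictly dominated by a1, so Player 1 never plays it.
a4 is strictly dominated by a2, so Player 1 never plays it.
On the remaining 2×2 (a1, a2 vs X, Y):
Let Player 1 play a1 with probability p. Expected payoff against X: (-3)p + 1(1−p) = −4p + 1; against Y: 5p + (-6)(1−p) = 11p − 6.
Setting these equal: −4p + 1 = 11p − 6 ⇒ −15p = -7 ⇒ p = 7/15, and the value is (-4)·(7/15) + 1 = -13/15.
For Player 2: with q = P(X), equating a1's and a2's payoffs gives −8q + 5 = 7q − 6 ⇒ q = 11/15.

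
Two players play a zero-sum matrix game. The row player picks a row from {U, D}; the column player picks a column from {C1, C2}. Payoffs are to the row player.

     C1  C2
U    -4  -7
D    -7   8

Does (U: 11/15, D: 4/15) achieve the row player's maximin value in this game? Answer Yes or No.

No

Against C1 this mix gives (11/15)·(-4) + (4/15)·(-7) = -24/5.
Against C2 this mix gives (11/15)·(-7) + (4/15)·8 = -3.
The column player will play C1, holding the row player to -24/5. Shifting weight toward the row that does better against C1 would raise this floor (the equalizing mix achieves -9/2 against both C1 and C2), so the proposed strategy is not optimal.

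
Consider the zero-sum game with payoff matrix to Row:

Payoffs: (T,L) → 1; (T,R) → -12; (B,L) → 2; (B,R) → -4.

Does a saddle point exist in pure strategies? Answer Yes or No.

Yes

Row minima: T → -12, B → -4; maximin = -4.
Column maxima: L → 2, R → -4; minimax = -4.
maximin = minimax = -4, so a saddle point exists.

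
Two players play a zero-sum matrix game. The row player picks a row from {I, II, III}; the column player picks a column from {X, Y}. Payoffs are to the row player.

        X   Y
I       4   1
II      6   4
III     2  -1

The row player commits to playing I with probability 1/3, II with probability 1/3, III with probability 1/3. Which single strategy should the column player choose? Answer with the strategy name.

Y

If the column player plays X, the row player's expected payoff is (1/3)·4 + (1/3)·6 + (1/3)·2 = 4.
If the column player plays Y, the row player's expected payoff is (1/3)·1 + (1/3)·4 + (1/3)·(-1) = 4/3.
The column player minimizes the row player's payoff; the smallest is 4/3, so the best response is Y.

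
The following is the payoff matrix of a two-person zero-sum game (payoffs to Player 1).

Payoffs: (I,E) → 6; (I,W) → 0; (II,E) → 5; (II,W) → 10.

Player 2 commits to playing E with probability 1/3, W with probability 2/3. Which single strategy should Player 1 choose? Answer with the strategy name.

Expected payoff of I: (1/3)·6 + (2/3)·0 = 2.
Expected payoff of II: (1/3)·5 + (2/3)·10 = 25/3.
The largest is 25/3, so Player 1's best response is II.

II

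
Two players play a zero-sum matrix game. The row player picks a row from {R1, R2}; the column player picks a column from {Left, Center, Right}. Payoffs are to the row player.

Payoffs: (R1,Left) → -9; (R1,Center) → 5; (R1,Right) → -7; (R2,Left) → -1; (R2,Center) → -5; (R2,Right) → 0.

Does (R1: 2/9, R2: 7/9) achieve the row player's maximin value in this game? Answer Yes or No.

Against Left this mix gives (2/9)·(-9) + (7/9)·(-1) = -25/9.
Against Center this mix gives (2/9)·5 + (7/9)·(-5) = -25/9.
Against Right this mix gives (2/9)·(-7) + (7/9)·0 = -14/9.
All of the column player's active replies (Left, Center) yield -25/9, and no column does worse for the row player. The mix makes the column player indifferent and guarantees -25/9, so it is optimal.

Yes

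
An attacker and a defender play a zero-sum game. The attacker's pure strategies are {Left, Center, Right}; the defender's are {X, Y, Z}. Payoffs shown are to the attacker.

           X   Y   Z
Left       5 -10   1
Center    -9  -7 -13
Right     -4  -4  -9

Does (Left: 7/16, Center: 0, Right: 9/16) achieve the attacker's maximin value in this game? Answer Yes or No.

No

Against X this mix gives (7/16)·5 + (9/16)·(-4) = -1/16.
Against Y this mix gives (7/16)·(-10) + (9/16)·(-4) = -53/8.
Against Z this mix gives (7/16)·1 + (9/16)·(-9) = -37/8.
The defender will play Y, holding the attacker to -53/8. Shifting weight toward the row that does better against Y would raise this floor (the equalizing mix achieves -47/8 against both Y and Z), so the proposed strategy is not optimal.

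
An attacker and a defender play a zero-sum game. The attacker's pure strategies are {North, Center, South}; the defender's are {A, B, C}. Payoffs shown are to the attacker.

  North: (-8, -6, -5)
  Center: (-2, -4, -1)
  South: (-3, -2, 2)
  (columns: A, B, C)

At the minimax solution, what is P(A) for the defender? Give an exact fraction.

2/3

Row minima: North → -8, Center → -4, South → -3; maximin = -3.
Column maxima: A → -2, B → -2, C → 2; minimax = -2.
-3 ≠ -2, so there is no saddle point; optimal play is mixed.
North is strictly dominated by Center, so the attacker never plays it.
C is strictly dominated by A (it gives the attacker strictly more in every row), so the defender never plays it.
On the remaining 2×2 (Center, South vs A, B):
Let the attacker play Center with probability p. Expected payoff against A: (-2)p + (-3)(1−p) = p − 3; against B: (-4)p + (-2)(1−p) = −2p − 2.
Setting these equal: p − 3 = −2p − 2 ⇒ 3p = 1 ⇒ p = 1/3, and the value is (1)·(1/3) − 3 = -8/3.
For the defender: with q = P(A), equating Center's and South's payoffs gives 2q − 4 = −q − 2 ⇒ q = 2/3.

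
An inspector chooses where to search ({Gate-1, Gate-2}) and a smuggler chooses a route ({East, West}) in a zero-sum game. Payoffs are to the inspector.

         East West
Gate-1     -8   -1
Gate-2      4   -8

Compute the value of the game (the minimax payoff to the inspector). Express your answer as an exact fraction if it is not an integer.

-68/19

Row minima: Gate-1 → -8, Gate-2 → -8; maximin = -8.
Column maxima: East → 4, West → -1; minimax = -1.
-8 ≠ -1, so there is no saddle point; optimal play is mixed.
Let the inspector play Gate-1 with probability p. Expected payoff against East: (-8)p + 4(1−p) = −12p + 4; against West: (-1)p + (-8)(1−p) = 7p − 8.
Setting these equal: −12p + 4 = 7p − 8 ⇒ −19p = -12 ⇒ p = 12/19, and the value is (-12)·(12/19) + 4 = -68/19.
For the smuggler: with q = P(East), equating Gate-1's and Gate-2's payoffs gives −7q − 1 = 12q − 8 ⇒ q = 7/19.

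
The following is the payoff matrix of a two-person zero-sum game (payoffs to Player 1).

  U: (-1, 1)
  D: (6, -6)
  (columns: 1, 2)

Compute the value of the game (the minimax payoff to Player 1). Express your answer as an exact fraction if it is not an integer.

Row minima: U → -1, D → -6; maximin = -1.
Column maxima: 1 → 6, 2 → 1; minimax = 1.
-1 ≠ 1, so there is no saddle point; optimal play is mixed.
Let Player 1 play U with probability p. Expected payoff against 1: (-1)p + 6(1−p) = −7p + 6; against 2: 1p + (-6)(1−p) = 7p − 6.
Setting these equal: −7p + 6 = 7p − 6 ⇒ −14p = -12 ⇒ p = 6/7, and the value is (-7)·(6/7) + 6 = 0.
For Player 2: with q = P(1), equating U's and D's payoffs gives −2q + 1 = 12q − 6 ⇒ q = 1/2.

0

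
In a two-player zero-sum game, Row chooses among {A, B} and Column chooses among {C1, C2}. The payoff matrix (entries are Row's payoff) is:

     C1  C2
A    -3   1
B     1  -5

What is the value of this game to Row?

Row minima: A → -3, B → -5; maximin = -3.
Column maxima: C1 → 1, C2 → 1; minimax = 1.
-3 ≠ 1, so there is no saddle point; optimal play is mixed.
Let Row play A with probability p. Expected payoff against C1: (-3)p + 1(1−p) = −4p + 1; against C2: 1p + (-5)(1−p) = 6p − 5.
Setting these equal: −4p + 1 = 6p − 5 ⇒ −10p = -6 ⇒ p = 3/5, and the value is (-4)·(3/5) + 1 = -7/5.
For Column: with q = P(C1), equating A's and B's payoffs gives −4q + 1 = 6q − 5 ⇒ q = 3/5.

-7/5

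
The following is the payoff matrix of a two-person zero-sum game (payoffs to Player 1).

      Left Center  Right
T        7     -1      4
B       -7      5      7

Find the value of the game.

Row minima: T → -1, B → -7; maximin = -1.
Column maxima: Left → 7, Center → 5, Right → 7; minimax = 5.
-1 ≠ 5, so there is no saddle point; optimal play is mixed.
Right is strictly dominated by Center (it gives Player 1 strictly more in every row), so Player 2 never plays it.
On the remaining 2×2 (T, B vs Left, Center):
Let Player 1 play T with probability p. Expected payoff against Left: 7p + (-7)(1−p) = 14p − 7; against Center: (-1)p + 5(1−p) = −6p + 5.
Setting these equal: 14p − 7 = −6p + 5 ⇒ 20p = 12 ⇒ p = 3/5, and the value is (14)·(3/5) − 7 = 7/5.
For Player 2: with q = P(Left), equating T's and B's payoffs gives 8q − 1 = −12q + 5 ⇒ q = 3/10.

7/5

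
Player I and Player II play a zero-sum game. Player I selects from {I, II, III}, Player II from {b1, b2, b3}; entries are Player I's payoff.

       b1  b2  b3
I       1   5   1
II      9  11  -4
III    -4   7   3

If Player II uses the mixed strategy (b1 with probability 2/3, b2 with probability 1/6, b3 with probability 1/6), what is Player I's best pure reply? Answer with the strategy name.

Expected payoff of I: (2/3)·1 + (1/6)·5 + (1/6)·1 = 5/3.
Expected payoff of II: (2/3)·9 + (1/6)·11 + (1/6)·(-4) = 43/6.
Expected payoff of III: (2/3)·(-4) + (1/6)·7 + (1/6)·3 = -1.
The largest is 43/6, so Player I's best response is II.

II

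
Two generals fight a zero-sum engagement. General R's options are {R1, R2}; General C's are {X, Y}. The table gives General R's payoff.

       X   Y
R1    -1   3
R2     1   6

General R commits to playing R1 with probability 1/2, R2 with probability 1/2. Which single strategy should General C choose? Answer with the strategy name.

X

If General C plays X, General R's expected payoff is (1/2)·(-1) + (1/2)·1 = 0.
If General C plays Y, General R's expected payoff is (1/2)·3 + (1/2)·6 = 9/2.
General C minimizes General R's payoff; the smallest is 0, so the best response is X.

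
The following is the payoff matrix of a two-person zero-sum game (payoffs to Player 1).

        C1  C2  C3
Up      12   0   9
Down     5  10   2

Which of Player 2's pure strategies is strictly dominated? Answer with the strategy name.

C3 holds Player 1's payoff strictly below C1 in every row: 9 < 12, 2 < 5.
So C1 is strictly dominated for Player 2.

C1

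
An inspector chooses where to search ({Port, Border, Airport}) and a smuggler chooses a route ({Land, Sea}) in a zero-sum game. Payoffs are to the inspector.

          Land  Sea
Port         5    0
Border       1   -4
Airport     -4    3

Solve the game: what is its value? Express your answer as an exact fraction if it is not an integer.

5/4

Row minima: Port → 0, Border → -4, Airport → -4; maximin = 0.
Column maxima: Land → 5, Sea → 3; minimax = 3.
0 ≠ 3, so there is no saddle point; optimal play is mixed.
Border is strictly dominated by Port, so the inspector never plays it.
On the remaining 2×2 (Port, Airport vs Land, Sea):
Let the inspector play Port with probability p. Expected payoff against Land: 5p + (-4)(1−p) = 9p − 4; against Sea: 0p + 3(1−p) = −3p + 3.
Setting these equal: 9p − 4 = −3p + 3 ⇒ 12p = 7 ⇒ p = 7/12, and the value is (9)·(7/12) − 4 = 5/4.
For the smuggler: with q = P(Land), equating Port's and Airport's payoffs gives 5q = −7q + 3 ⇒ q = 1/4.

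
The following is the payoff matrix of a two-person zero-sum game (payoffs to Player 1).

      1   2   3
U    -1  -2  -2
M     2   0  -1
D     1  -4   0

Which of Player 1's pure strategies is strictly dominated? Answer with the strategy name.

M gives a strictly higher payoff than U against every column: 2 > -1, 0 > -2, -1 > -2.
So U is strictly dominated and Player 1 never plays it.

U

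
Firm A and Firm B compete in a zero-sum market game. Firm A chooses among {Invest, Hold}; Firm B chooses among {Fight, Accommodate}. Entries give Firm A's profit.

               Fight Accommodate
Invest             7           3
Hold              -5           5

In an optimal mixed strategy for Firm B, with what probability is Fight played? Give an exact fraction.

1/7

Row minima: Invest → 3, Hold → -5; maximin = 3.
Column maxima: Fight → 7, Accommodate → 5; minimax = 5.
3 ≠ 5, so there is no saddle point; optimal play is mixed.
Let Firm A play Invest with probability p. Expected payoff against Fight: 7p + (-5)(1−p) = 12p − 5; against Accommodate: 3p + 5(1−p) = −2p + 5.
Setting these equal: 12p − 5 = −2p + 5 ⇒ 14p = 10 ⇒ p = 5/7, and the value is (12)·(5/7) − 5 = 25/7.
For Firm B: with q = P(Fight), equating Invest's and Hold's payoffs gives 4q + 3 = −10q + 5 ⇒ q = 1/7.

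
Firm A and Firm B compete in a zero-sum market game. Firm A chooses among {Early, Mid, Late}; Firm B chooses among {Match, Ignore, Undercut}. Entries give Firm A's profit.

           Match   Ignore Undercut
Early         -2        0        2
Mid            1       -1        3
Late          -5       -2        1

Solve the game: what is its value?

-1/2

Row minima: Early → -2, Mid → -1, Late → -5; maximin = -1.
Column maxima: Match → 1, Ignore → 0, Undercut → 3; minimax = 0.
-1 ≠ 0, so there is no saddle point; optimal play is mixed.
Late is strictly dominated by Early, so Firm A never plays it.
Undercut is strictly dominated by Match (it gives Firm A strictly more in every row), so Firm B never plays it.
On the remaining 2×2 (Early, Mid vs Match, Ignore):
Let Firm A play Early with probability p. Expected payoff against Match: (-2)p + 1(1−p) = −3p + 1; against Ignore: 0p + (-1)(1−p) = p − 1.
Setting these equal: −3p + 1 = p − 1 ⇒ −4p = -2 ⇒ p = 1/2, and the value is (-3)·(1/2) + 1 = -1/2.
For Firm B: with q = P(Match), equating Early's and Mid's payoffs gives −2q = 2q − 1 ⇒ q = 1/4.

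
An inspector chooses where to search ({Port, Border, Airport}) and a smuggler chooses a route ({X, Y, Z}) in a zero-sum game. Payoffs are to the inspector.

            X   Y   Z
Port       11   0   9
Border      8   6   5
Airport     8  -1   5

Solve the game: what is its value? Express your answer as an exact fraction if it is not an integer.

Row minima: Port → 0, Border → 5, Airport → -1; maximin = 5.
Column maxima: X → 11, Y → 6, Z → 9; minimax = 6.
5 ≠ 6, so there is no saddle point; optimal play is mixed.
Airport is strictly dominated by Port, so the inspector never plays it.
X is strictly dominated by Y (it gives the inspector strictly more in every row), so the smuggler never plays it.
On the remaining 2×2 (Port, Border vs Y, Z):
Let the inspector play Port with probability p. Expected payoff against Y: 0p + 6(1−p) = −6p + 6; against Z: 9p + 5(1−p) = 4p + 5.
Setting these equal: −6p + 6 = 4p + 5 ⇒ −10p = -1 ⇒ p = 1/10, and the value is (-6)·(1/10) + 6 = 27/5.
For the smuggler: with q = P(Y), equating Port's and Border's payoffs gives −9q + 9 = q + 5 ⇒ q = 2/5.

27/5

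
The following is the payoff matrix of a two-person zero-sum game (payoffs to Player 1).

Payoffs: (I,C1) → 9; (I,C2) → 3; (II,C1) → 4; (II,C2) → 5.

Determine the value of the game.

Row minima: I → 3, II → 4; maximin = 4.
Column maxima: C1 → 9, C2 → 5; minimax = 5.
4 ≠ 5, so there is no saddle point; optimal play is mixed.
Let Player 1 play I with probability p. Expected payoff against C1: 9p + 4(1−p) = 5p + 4; against C2: 3p + 5(1−p) = −2p + 5.
Setting these equal: 5p + 4 = −2p + 5 ⇒ 7p = 1 ⇒ p = 1/7, and the value is (5)·(1/7) + 4 = 33/7.
For Player 2: with q = P(C1), equating I's and II's payoffs gives 6q + 3 = −q + 5 ⇒ q = 2/7.

33/7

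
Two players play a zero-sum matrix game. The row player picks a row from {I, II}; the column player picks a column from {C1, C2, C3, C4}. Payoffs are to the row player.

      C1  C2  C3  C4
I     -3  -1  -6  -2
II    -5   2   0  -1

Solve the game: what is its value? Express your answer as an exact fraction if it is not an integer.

-15/4

Row minima: I → -6, II → -5; maximin = -5.
Column maxima: C1 → -3, C2 → 2, C3 → 0, C4 → -1; minimax = -3.
-5 ≠ -3, so there is no saddle point; optimal play is mixed.
C2 is strictly dominated by C1 (it gives the row player strictly more in every row), so the column player never plays it.
C4 is strictly dominated by C1 (it gives the row player strictly more in every row), so the column player never plays it.
On the remaining 2×2 (I, II vs C1, C3):
Let the row player play I with probability p. Expected payoff against C1: (-3)p + (-5)(1−p) = 2p − 5; against C3: (-6)p + 0(1−p) = −6p.
Setting these equal: 2p − 5 = −6p ⇒ 8p = 5 ⇒ p = 5/8, and the value is (2)·(5/8) − 5 = -15/4.
For the column player: with q = P(C1), equating I's and II's payoffs gives 3q − 6 = −5q ⇒ q = 3/4.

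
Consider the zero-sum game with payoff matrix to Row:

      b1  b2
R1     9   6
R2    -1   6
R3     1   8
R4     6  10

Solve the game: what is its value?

54/7

Row minima: R1 → 6, R2 → -1, R3 → 1, R4 → 6; maximin = 6.
Column maxima: b1 → 9, b2 → 10; minimax = 9.
6 ≠ 9, so there is no saddle point; optimal play is mixed.
R2 is strictly dominated by R3, so Row never plays it.
R3 is strictly dominated by R4, so Row never plays it.
On the remaining 2×2 (R1, R4 vs b1, b2):
Let Row play R1 with probability p. Expected payoff against b1: 9p + 6(1−p) = 3p + 6; against b2: 6p + 10(1−p) = −4p + 10.
Setting these equal: 3p + 6 = −4p + 10 ⇒ 7p = 4 ⇒ p = 4/7, and the value is (3)·(4/7) + 6 = 54/7.
For Column: with q = P(b1), equating R1's and R4's payoffs gives 3q + 6 = −4q + 10 ⇒ q = 4/7.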